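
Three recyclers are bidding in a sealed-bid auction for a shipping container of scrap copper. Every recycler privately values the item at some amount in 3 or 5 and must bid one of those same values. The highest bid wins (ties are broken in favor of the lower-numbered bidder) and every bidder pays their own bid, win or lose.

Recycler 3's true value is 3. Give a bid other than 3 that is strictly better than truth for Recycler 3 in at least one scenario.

5

Suppose Recycler 1 bids 3 and Recycler 2 bids 3.
Bid 3: loses but pays 3, utility -3.
Bid 5: wins, pays 5, utility 3 - 5 = -2.
So bidding 5 beats truth here (-2 > -3).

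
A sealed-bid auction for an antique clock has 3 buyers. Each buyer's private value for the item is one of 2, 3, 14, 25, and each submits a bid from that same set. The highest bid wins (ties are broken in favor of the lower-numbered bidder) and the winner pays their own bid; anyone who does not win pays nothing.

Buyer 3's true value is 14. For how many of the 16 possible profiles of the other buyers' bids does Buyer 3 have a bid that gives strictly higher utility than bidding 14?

1

Others bid (2, 2): truth gives 0; bid 3 gives 11 > 0. Violating.
Others bid (2, 3): truth gives 0; no alternative beats it.
Others bid (2, 14): truth gives 0; no alternative beats it.
(Checking all 16 profiles: 1 has a profitable deviation, 15 do not.)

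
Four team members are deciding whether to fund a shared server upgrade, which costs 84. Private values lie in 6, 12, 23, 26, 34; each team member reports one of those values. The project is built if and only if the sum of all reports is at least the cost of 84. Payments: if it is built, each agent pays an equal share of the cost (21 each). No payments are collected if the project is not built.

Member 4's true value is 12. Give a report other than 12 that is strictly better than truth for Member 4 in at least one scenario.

6

Suppose Member 1 reports 6, Member 2 reports 34 and Member 3 reports 34.
Report 12: project built, pays 21, utility 12 - 21 = -9.
Report 6: project not built, utility 0.
So reporting 6 beats truth here (0 > -9).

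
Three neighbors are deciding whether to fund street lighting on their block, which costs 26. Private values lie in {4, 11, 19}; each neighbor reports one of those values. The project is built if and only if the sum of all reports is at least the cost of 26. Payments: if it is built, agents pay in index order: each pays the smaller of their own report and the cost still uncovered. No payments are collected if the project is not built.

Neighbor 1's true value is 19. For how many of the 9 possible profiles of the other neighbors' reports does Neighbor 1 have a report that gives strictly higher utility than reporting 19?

8

Others report (4, 11): truth gives 0; report 11 gives 8 > 0. Violating.
Others report (4, 19): truth gives 0; report 4 gives 15 > 0. Violating.
Others report (11, 4): truth gives 0; report 11 gives 8 > 0. Violating.
Others report (11, 11): truth gives 0; report 4 gives 15 > 0. Violating.
Others report (4, 4): truth gives 0; no alternative beats it.
(Checking all 9 profiles: 8 have a profitable deviation, 1 does not.)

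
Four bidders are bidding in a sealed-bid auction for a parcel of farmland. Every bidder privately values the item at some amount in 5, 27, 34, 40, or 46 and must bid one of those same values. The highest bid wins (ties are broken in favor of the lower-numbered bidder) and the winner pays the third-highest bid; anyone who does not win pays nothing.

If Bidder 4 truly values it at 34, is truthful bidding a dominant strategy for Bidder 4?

Consider the case where Bidder 1 bids 5, Bidder 2 bids 5 and Bidder 3 bids 34.
Truthful bid 34: loses, pays 0, utility 0.
Bid 40 instead: wins, pays 5, utility 34 - 5 = 29.
Since 29 > 0, bidding 40 is strictly better here, so truthful bidding is not dominant.

No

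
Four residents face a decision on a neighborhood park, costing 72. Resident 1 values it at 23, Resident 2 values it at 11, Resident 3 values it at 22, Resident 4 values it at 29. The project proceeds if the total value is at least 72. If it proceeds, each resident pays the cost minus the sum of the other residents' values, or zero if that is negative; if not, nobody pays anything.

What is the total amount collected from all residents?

35

Total value 85 ≥ cost 72, so it is built.
Resident 1: others sum to 62; max(0, 72 - 62) = 10.
Resident 2: others sum to 74; max(0, 72 - 74) = 0.
Resident 3: others sum to 63; max(0, 72 - 63) = 9.
Resident 4: others sum to 56; max(0, 72 - 56) = 16.
Total collected = 10 + 0 + 9 + 16 = 35.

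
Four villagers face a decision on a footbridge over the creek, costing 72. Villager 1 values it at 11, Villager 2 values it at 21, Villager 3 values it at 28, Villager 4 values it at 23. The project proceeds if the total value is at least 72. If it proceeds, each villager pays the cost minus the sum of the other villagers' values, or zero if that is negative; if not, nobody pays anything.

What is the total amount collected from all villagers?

39

Total value 83 ≥ cost 72, so it is built.
Villager 1: others sum to 72; max(0, 72 - 72) = 0.
Villager 2: others sum to 62; max(0, 72 - 62) = 10.
Villager 3: others sum to 55; max(0, 72 - 55) = 17.
Villager 4: others sum to 60; max(0, 72 - 60) = 12.
Total collected = 0 + 10 + 17 + 12 = 39.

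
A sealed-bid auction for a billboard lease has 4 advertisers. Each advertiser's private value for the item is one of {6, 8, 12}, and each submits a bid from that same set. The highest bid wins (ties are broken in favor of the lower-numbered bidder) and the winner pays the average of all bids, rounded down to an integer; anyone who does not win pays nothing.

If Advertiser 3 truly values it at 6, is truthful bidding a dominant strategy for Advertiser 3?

Yes

Check each profile of the others' bids and compare truth against every alternative bid.
Others bid (6, 6, 8): truth gives 0, best alternative gives -1.
Others bid (6, 6, 6): truth gives 0, best alternative gives 0.
Others bid (6, 6, 12): truth gives 0, best alternative gives 0.
Others bid (6, 8, 6): truth gives 0, best alternative gives 0.
Others bid (6, 8, 8): truth gives 0, best alternative gives 0.
Others bid (6, 8, 12): truth gives 0, best alternative gives 0.
(Remaining 21 profiles checked similarly; truth is weakly best in each.)
In every case the truthful bid is at least as good as any alternative, so it is a dominant strategy.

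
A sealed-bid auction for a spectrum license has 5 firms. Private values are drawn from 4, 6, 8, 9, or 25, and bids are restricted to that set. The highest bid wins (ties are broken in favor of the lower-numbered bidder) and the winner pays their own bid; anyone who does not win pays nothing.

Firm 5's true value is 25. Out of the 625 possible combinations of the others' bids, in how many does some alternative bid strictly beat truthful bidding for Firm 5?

Others bid (4, 4, 4, 4): truth gives 0; bid 6 gives 19 > 0. Violating.
Others bid (4, 4, 4, 6): truth gives 0; bid 8 gives 17 > 0. Violating.
Others bid (4, 4, 4, 8): truth gives 0; bid 9 gives 16 > 0. Violating.
Others bid (4, 4, 6, 4): truth gives 0; bid 8 gives 17 > 0. Violating.
Others bid (4, 4, 4, 9): truth gives 0; no alternative beats it.
Others bid (4, 4, 4, 25): truth gives 0; no alternative beats it.
(Checking all 625 profiles: 81 have a profitable deviation, 544 do not.)

81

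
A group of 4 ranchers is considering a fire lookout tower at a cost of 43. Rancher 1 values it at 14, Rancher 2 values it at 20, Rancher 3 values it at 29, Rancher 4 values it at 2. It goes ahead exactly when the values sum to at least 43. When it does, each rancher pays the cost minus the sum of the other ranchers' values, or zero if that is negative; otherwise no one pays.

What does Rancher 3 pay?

Total value 65 ≥ cost 43, so the project is built.
The other ranchers' values sum to 36.
Cost minus that sum is 43 - 36 = 7.

7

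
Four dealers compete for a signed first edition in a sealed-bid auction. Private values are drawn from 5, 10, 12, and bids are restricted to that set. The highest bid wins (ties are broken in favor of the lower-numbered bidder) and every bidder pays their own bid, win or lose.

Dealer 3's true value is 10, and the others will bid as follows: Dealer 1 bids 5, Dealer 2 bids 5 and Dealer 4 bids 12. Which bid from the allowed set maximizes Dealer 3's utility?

12

Bid 5: loses but pays 5, utility -5.
Bid 10: loses but pays 10, utility -10.
Bid 12: wins, pays 12, utility 10 - 12 = -2.
The best choice is 12 with utility -2.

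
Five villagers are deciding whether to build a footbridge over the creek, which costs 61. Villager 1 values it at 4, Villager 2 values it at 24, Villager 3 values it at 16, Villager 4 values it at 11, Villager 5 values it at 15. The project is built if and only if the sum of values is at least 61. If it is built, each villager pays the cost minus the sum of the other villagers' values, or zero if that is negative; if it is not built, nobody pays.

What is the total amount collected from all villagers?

Total value 70 ≥ cost 61, so it is built.
Villager 1: others sum to 66; max(0, 61 - 66) = 0.
Villager 2: others sum to 46; max(0, 61 - 46) = 15.
Villager 3: others sum to 54; max(0, 61 - 54) = 7.
Villager 4: others sum to 59; max(0, 61 - 59) = 2.
Villager 5: others sum to 55; max(0, 61 - 55) = 6.
Total collected = 0 + 15 + 7 + 2 + 6 = 30.

30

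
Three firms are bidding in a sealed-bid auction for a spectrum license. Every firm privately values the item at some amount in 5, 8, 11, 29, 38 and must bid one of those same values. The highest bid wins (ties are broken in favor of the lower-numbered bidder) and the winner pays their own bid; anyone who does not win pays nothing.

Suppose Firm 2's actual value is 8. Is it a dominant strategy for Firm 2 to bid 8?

Yes

Check each profile of the others' bids and compare truth against every alternative bid.
Others bid (5, 5): truth gives 0, best alternative gives 0.
Others bid (5, 8): truth gives 0, best alternative gives 0.
Others bid (5, 11): truth gives 0, best alternative gives 0.
Others bid (5, 29): truth gives 0, best alternative gives 0.
Others bid (5, 38): truth gives 0, best alternative gives 0.
Others bid (8, 5): truth gives 0, best alternative gives 0.
(Remaining 19 profiles checked similarly; truth is weakly best in each.)
In every case the truthful bid is at least as good as any alternative, so it is a dominant strategy.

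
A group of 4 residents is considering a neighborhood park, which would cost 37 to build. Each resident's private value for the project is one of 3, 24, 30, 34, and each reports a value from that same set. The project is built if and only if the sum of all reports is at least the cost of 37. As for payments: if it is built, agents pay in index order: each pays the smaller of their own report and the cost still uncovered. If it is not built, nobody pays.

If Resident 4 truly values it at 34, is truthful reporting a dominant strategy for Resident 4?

Yes

Check each profile of the others' reports and compare truth against every alternative report.
Others report (3, 3, 34): truth gives 34, best alternative gives 34.
Others report (3, 24, 24): truth gives 34, best alternative gives 34.
Others report (3, 24, 30): truth gives 34, best alternative gives 34.
Others report (3, 24, 34): truth gives 34, best alternative gives 34.
Others report (3, 30, 24): truth gives 34, best alternative gives 34.
Others report (3, 30, 30): truth gives 34, best alternative gives 34.
(Remaining 58 profiles checked similarly; truth is weakly best in each.)
In every case the truthful report is at least as good as any alternative, so it is a dominant strategy.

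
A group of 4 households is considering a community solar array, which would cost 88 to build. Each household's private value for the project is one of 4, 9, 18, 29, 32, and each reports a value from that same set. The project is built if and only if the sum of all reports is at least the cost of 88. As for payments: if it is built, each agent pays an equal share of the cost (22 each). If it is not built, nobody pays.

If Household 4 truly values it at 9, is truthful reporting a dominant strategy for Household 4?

Consider the case where Household 1 reports 18, Household 2 reports 29 and Household 3 reports 32.
Truthful report 9: project built, pays 22, utility 9 - 22 = -13.
Report 4 instead: project not built, utility 0.
Since 0 > -13, reporting 4 is strictly better here, so truthful reporting is not dominant.

No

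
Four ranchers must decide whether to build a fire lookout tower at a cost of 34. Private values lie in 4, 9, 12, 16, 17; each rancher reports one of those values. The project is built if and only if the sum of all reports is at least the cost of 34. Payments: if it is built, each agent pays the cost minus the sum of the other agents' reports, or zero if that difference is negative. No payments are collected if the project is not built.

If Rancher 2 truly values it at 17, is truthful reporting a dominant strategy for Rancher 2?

Yes

Check each profile of the others' reports and compare truth against every alternative report.
Others report (4, 16, 16): truth gives 17, best alternative gives 17.
Others report (4, 16, 17): truth gives 17, best alternative gives 17.
Others report (4, 17, 16): truth gives 17, best alternative gives 17.
Others report (4, 17, 17): truth gives 17, best alternative gives 17.
Others report (9, 9, 16): truth gives 17, best alternative gives 17.
Others report (9, 9, 17): truth gives 17, best alternative gives 17.
(Remaining 119 profiles checked similarly; truth is weakly best in each.)
In every case the truthful report is at least as good as any alternative, so it is a dominant strategy.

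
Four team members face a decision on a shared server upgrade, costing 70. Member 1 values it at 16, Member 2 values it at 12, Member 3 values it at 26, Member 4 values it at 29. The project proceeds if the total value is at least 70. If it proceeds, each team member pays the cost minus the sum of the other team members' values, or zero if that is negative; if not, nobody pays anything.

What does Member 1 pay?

3

Total value 83 ≥ cost 70, so the project is built.
The other team members' values sum to 67.
Cost minus that sum is 70 - 67 = 3.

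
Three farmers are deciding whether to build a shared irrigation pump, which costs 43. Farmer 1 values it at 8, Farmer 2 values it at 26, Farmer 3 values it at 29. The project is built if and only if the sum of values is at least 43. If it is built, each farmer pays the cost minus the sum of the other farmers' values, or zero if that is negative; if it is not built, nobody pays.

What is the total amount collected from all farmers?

Total value 63 ≥ cost 43, so it is built.
Farmer 1: others sum to 55; max(0, 43 - 55) = 0.
Farmer 2: others sum to 37; max(0, 43 - 37) = 6.
Farmer 3: others sum to 34; max(0, 43 - 34) = 9.
Total collected = 0 + 6 + 9 = 15.

15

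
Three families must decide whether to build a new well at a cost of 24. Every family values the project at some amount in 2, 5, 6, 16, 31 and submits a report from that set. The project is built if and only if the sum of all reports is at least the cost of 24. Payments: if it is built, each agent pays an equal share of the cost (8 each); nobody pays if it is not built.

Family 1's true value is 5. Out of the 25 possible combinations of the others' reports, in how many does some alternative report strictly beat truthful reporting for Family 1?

Others report (5, 16): truth gives -3; report 2 gives 0 > -3. Violating.
Others report (16, 5): truth gives -3; report 2 gives 0 > -3. Violating.
Others report (2, 2): truth gives 0; no alternative beats it.
Others report (2, 5): truth gives 0; no alternative beats it.
(Checking all 25 profiles: 2 have a profitable deviation, 23 do not.)

2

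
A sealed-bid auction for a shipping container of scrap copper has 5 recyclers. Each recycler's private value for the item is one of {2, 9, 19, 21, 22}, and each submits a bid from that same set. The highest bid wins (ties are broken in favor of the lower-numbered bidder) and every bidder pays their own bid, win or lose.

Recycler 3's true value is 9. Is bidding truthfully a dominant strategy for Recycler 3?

Consider the case where Recycler 1 bids 2, Recycler 2 bids 2, Recycler 4 bids 2 and Recycler 5 bids 19.
Truthful bid 9: loses but pays 9, utility -9.
Bid 2 instead: loses but pays 2, utility -2.
Since -2 > -9, bidding 2 is strictly better here, so truthful bidding is not dominant.

No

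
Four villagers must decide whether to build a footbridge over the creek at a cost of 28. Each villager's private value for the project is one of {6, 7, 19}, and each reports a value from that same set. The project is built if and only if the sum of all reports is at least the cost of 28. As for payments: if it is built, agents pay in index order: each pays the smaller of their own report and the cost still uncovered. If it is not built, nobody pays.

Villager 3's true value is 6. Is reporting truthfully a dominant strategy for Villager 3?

Yes

Check each profile of the others' reports and compare truth against every alternative report.
Others report (6, 6, 19): truth gives 0, best alternative gives -1.
Others report (6, 7, 19): truth gives 0, best alternative gives -1.
Others report (7, 6, 19): truth gives 0, best alternative gives -1.
Others report (7, 7, 7): truth gives 0, best alternative gives -1.
Others report (7, 7, 19): truth gives 0, best alternative gives -1.
Others report (19, 19, 6): truth gives 6, best alternative gives 6.
(Remaining 21 profiles checked similarly; truth is weakly best in each.)
In every case the truthful report is at least as good as any alternative, so it is a dominant strategy.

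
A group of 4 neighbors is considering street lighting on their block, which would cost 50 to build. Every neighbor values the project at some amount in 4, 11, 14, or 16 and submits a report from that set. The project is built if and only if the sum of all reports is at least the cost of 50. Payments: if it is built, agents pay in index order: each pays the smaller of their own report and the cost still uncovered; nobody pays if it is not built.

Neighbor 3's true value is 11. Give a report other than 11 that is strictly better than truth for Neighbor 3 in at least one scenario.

4

Suppose Neighbor 1 reports 14, Neighbor 2 reports 16 and Neighbor 4 reports 16.
Report 11: project built, pays 11, utility 11 - 11 = 0.
Report 4: project built, pays 4, utility 11 - 4 = 7.
So reporting 4 beats truth here (7 > 0).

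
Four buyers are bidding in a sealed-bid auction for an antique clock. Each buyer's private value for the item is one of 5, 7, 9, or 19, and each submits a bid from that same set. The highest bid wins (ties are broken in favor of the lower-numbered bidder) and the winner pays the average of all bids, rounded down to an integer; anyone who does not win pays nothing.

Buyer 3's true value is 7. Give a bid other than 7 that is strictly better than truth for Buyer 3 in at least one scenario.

Suppose Buyer 1 bids 5, Buyer 2 bids 7 and Buyer 4 bids 5.
Bid 7: loses, pays 0, utility 0.
Bid 9: wins, pays 6, utility 7 - 6 = 1.
So bidding 9 beats truth here (1 > 0).

9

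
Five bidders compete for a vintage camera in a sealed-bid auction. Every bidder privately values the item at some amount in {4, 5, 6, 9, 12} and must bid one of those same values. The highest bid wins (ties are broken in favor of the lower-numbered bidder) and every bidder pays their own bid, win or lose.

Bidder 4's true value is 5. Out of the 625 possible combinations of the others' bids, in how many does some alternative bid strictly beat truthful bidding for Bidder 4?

623

Others bid (4, 4, 4, 6): truth gives -5; bid 6 gives -1 > -5. Violating.
Others bid (4, 4, 4, 9): truth gives -5; bid 4 gives -4 > -5. Violating.
Others bid (4, 4, 4, 12): truth gives -5; bid 4 gives -4 > -5. Violating.
Others bid (4, 4, 5, 4): truth gives -5; bid 6 gives -1 > -5. Violating.
Others bid (4, 4, 4, 4): truth gives 0; no alternative beats it.
Others bid (4, 4, 4, 5): truth gives 0; no alternative beats it.
(Checking all 625 profiles: 623 have a profitable deviation, 2 do not.)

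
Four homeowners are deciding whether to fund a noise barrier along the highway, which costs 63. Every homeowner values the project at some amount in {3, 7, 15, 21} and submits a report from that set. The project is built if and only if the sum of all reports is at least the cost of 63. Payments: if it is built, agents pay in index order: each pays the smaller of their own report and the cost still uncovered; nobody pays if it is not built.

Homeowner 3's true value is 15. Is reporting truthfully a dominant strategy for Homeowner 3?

Consider the case where Homeowner 1 reports 15, Homeowner 2 reports 21 and Homeowner 4 reports 21.
Truthful report 15: project built, pays 15, utility 15 - 15 = 0.
Report 7 instead: project built, pays 7, utility 15 - 7 = 8.
Since 8 > 0, reporting 7 is strictly better here, so truthful reporting is not dominant.

No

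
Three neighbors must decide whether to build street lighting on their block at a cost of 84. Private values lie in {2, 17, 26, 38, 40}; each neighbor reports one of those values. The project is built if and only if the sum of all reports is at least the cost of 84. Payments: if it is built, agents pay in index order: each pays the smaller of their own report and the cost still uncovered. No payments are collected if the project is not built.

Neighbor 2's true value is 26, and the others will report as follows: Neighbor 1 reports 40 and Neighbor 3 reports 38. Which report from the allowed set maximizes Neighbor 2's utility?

17

Report 2: project not built, utility 0.
Report 17: project built, pays 17, utility 26 - 17 = 9.
Report 26: project built, pays 26, utility 26 - 26 = 0.
Report 38: project built, pays 38, utility 26 - 38 = -12.
Report 40: project built, pays 40, utility 26 - 40 = -14.
The best choice is 17 with utility 9.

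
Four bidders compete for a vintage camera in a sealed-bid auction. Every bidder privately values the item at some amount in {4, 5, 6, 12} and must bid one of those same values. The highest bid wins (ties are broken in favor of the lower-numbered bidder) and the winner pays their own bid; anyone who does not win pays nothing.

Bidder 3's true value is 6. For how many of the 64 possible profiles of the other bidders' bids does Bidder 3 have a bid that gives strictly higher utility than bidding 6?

Others bid (4, 4, 4): truth gives 0; bid 5 gives 1 > 0. Violating.
Others bid (4, 4, 5): truth gives 0; bid 5 gives 1 > 0. Violating.
Others bid (4, 4, 6): truth gives 0; no alternative beats it.
Others bid (4, 4, 12): truth gives 0; no alternative beats it.
(Checking all 64 profiles: 2 have a profitable deviation, 62 do not.)

2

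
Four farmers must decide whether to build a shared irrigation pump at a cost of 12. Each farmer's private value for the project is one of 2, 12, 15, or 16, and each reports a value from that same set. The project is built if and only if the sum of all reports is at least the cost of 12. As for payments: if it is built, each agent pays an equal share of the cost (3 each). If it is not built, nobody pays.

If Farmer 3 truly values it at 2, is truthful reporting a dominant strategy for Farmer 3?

Yes

Check each profile of the others' reports and compare truth against every alternative report.
Others report (2, 2, 2): truth gives 0, best alternative gives -1.
Others report (2, 2, 12): truth gives -1, best alternative gives -1.
Others report (2, 2, 15): truth gives -1, best alternative gives -1.
Others report (2, 2, 16): truth gives -1, best alternative gives -1.
Others report (2, 12, 2): truth gives -1, best alternative gives -1.
Others report (2, 12, 12): truth gives -1, best alternative gives -1.
(Remaining 58 profiles checked similarly; truth is weakly best in each.)
In every case the truthful report is at least as good as any alternative, so it is a dominant strategy.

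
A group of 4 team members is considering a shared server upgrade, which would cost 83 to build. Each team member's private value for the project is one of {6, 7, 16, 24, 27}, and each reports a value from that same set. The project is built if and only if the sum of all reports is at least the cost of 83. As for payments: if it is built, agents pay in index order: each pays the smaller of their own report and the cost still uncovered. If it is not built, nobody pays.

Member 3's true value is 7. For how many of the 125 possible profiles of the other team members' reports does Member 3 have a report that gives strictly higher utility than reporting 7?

4

Others report (24, 27, 27): truth gives 0; report 6 gives 1 > 0. Violating.
Others report (27, 24, 27): truth gives 0; report 6 gives 1 > 0. Violating.
Others report (27, 27, 24): truth gives 0; report 6 gives 1 > 0. Violating.
Others report (27, 27, 27): truth gives 0; report 6 gives 1 > 0. Violating.
Others report (6, 6, 6): truth gives 0; no alternative beats it.
Others report (6, 6, 7): truth gives 0; no alternative beats it.
(Checking all 125 profiles: 4 have a profitable deviation, 121 do not.)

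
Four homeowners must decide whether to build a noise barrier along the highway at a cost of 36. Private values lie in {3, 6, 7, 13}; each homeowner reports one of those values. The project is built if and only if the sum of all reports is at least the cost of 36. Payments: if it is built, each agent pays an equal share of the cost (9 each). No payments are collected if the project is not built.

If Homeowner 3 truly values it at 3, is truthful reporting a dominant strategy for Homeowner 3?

Yes

Check each profile of the others' reports and compare truth against every alternative report.
Others report (6, 13, 13): truth gives 0, best alternative gives -6.
Others report (13, 6, 13): truth gives 0, best alternative gives -6.
Others report (13, 13, 6): truth gives 0, best alternative gives -6.
Others report (7, 13, 13): truth gives -6, best alternative gives -6.
Others report (13, 7, 13): truth gives -6, best alternative gives -6.
Others report (13, 13, 7): truth gives -6, best alternative gives -6.
(Remaining 58 profiles checked similarly; truth is weakly best in each.)
In every case the truthful report is at least as good as any alternative, so it is a dominant strategy.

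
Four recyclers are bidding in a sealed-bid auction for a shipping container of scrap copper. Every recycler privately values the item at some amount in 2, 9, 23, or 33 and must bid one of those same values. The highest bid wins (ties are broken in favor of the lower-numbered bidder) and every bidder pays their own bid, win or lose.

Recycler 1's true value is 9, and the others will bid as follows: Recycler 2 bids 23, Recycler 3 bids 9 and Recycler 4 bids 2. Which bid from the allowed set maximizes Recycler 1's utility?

2

Bid 2: loses but pays 2, utility -2.
Bid 9: loses but pays 9, utility -9.
Bid 23: wins, pays 23, utility 9 - 23 = -14.
Bid 33: wins, pays 33, utility 9 - 33 = -24.
The best choice is 2 with utility -2.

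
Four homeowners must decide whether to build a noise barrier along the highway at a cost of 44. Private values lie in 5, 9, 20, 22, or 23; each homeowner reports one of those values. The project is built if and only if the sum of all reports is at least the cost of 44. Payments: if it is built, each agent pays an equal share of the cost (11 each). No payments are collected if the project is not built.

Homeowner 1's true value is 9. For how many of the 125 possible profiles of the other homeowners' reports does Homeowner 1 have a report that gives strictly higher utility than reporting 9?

Others report (5, 9, 22): truth gives -2; report 5 gives 0 > -2. Violating.
Others report (5, 9, 23): truth gives -2; report 5 gives 0 > -2. Violating.
Others report (5, 22, 9): truth gives -2; report 5 gives 0 > -2. Violating.
Others report (5, 23, 9): truth gives -2; report 5 gives 0 > -2. Violating.
Others report (5, 5, 5): truth gives 0; no alternative beats it.
Others report (5, 5, 9): truth gives 0; no alternative beats it.
(Checking all 125 profiles: 15 have a profitable deviation, 110 do not.)

15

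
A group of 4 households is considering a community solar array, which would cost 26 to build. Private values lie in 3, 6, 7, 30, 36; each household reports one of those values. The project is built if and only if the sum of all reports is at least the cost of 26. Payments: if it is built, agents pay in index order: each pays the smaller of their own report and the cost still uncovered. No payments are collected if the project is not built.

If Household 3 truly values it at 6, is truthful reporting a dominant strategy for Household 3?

No

Consider the case where Household 1 reports 3, Household 2 reports 3 and Household 4 reports 30.
Truthful report 6: project built, pays 6, utility 6 - 6 = 0.
Report 3 instead: project built, pays 3, utility 6 - 3 = 3.
Since 3 > 0, reporting 3 is strictly better here, so truthful reporting is not dominant.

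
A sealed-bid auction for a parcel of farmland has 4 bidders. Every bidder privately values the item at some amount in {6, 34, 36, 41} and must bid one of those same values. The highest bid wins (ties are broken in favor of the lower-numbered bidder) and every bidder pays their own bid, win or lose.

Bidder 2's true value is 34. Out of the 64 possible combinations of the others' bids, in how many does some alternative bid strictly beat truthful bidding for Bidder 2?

Others bid (6, 6, 36): truth gives -34; bid 36 gives -2 > -34. Violating.
Others bid (6, 6, 41): truth gives -34; bid 6 gives -6 > -34. Violating.
Others bid (6, 34, 36): truth gives -34; bid 36 gives -2 > -34. Violating.
Others bid (6, 34, 41): truth gives -34; bid 6 gives -6 > -34. Violating.
Others bid (6, 6, 6): truth gives 0; no alternative beats it.
Others bid (6, 6, 34): truth gives 0; no alternative beats it.
(Checking all 64 profiles: 60 have a profitable deviation, 4 do not.)

60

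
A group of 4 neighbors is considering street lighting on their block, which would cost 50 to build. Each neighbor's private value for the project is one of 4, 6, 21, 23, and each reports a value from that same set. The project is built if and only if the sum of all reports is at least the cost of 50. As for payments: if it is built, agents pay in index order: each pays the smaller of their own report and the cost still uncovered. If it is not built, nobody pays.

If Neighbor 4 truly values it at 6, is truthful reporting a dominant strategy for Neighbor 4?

Check each profile of the others' reports and compare truth against every alternative report.
Others report (4, 23, 23): truth gives 6, best alternative gives 6.
Others report (6, 21, 23): truth gives 6, best alternative gives 6.
Others report (6, 23, 21): truth gives 6, best alternative gives 6.
Others report (6, 23, 23): truth gives 6, best alternative gives 6.
Others report (21, 6, 23): truth gives 6, best alternative gives 6.
Others report (21, 21, 21): truth gives 6, best alternative gives 6.
(Remaining 58 profiles checked similarly; truth is weakly best in each.)
In every case the truthful report is at least as good as any alternative, so it is a dominant strategy.

Yes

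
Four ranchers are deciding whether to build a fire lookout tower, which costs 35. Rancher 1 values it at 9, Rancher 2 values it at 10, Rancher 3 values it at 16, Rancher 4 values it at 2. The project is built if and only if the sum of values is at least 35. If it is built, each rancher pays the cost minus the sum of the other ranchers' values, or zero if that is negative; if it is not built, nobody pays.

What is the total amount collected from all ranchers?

Total value 37 ≥ cost 35, so it is built.
Rancher 1: others sum to 28; max(0, 35 - 28) = 7.
Rancher 2: others sum to 27; max(0, 35 - 27) = 8.
Rancher 3: others sum to 21; max(0, 35 - 21) = 14.
Rancher 4: others sum to 35; max(0, 35 - 35) = 0.
Total collected = 7 + 8 + 14 + 0 = 29.

29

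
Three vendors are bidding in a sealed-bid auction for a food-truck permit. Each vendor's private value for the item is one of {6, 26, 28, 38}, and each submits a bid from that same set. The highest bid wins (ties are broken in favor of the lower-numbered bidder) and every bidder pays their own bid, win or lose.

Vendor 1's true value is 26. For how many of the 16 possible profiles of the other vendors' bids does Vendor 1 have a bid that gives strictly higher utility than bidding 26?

Others bid (6, 6): truth gives 0; bid 6 gives 20 > 0. Violating.
Others bid (6, 28): truth gives -26; bid 28 gives -2 > -26. Violating.
Others bid (6, 38): truth gives -26; bid 6 gives -6 > -26. Violating.
Others bid (26, 28): truth gives -26; bid 28 gives -2 > -26. Violating.
Others bid (6, 26): truth gives 0; no alternative beats it.
Others bid (26, 6): truth gives 0; no alternative beats it.
(Checking all 16 profiles: 13 have a profitable deviation, 3 do not.)

13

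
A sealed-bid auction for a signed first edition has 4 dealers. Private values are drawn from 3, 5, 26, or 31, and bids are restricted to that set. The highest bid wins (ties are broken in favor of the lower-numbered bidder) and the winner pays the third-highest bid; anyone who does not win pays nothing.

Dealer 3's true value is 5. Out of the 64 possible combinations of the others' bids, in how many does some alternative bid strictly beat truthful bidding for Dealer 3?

Others bid (3, 3, 26): truth gives 0; bid 26 gives 2 > 0. Violating.
Others bid (3, 3, 31): truth gives 0; bid 31 gives 2 > 0. Violating.
Others bid (3, 5, 3): truth gives 0; bid 26 gives 2 > 0. Violating.
Others bid (3, 26, 3): truth gives 0; bid 31 gives 2 > 0. Violating.
Others bid (3, 3, 3): truth gives 2; no alternative beats it.
Others bid (3, 3, 5): truth gives 2; no alternative beats it.
(Checking all 64 profiles: 6 have a profitable deviation, 58 do not.)

6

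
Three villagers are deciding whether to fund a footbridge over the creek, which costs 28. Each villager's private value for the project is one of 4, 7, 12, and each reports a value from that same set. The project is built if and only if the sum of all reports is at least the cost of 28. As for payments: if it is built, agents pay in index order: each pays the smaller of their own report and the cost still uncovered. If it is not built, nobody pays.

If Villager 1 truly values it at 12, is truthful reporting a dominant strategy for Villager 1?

No

Consider the case where Villager 2 reports 12 and Villager 3 reports 12.
Truthful report 12: project built, pays 12, utility 12 - 12 = 0.
Report 4 instead: project built, pays 4, utility 12 - 4 = 8.
Since 8 > 0, reporting 4 is strictly better here, so truthful reporting is not dominant.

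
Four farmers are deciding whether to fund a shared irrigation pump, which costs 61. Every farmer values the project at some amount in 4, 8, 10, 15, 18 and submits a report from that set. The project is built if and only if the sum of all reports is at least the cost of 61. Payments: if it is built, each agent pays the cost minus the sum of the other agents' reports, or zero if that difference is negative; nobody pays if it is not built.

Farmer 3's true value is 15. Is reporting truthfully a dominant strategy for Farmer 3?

Check each profile of the others' reports and compare truth against every alternative report.
Others report (18, 18, 18): truth gives 8, best alternative gives 8.
Others report (15, 18, 18): truth gives 5, best alternative gives 5.
Others report (18, 15, 18): truth gives 5, best alternative gives 5.
Others report (18, 18, 15): truth gives 5, best alternative gives 5.
Others report (15, 15, 18): truth gives 2, best alternative gives 2.
Others report (15, 18, 15): truth gives 2, best alternative gives 2.
(Remaining 119 profiles checked similarly; truth is weakly best in each.)
In every case the truthful report is at least as good as any alternative, so it is a dominant strategy.

Yes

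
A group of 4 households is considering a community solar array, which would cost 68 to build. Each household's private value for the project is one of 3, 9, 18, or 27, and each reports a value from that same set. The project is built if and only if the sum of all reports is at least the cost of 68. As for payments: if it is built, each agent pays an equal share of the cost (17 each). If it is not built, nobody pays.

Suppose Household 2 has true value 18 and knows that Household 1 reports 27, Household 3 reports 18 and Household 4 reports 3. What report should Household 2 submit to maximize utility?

27

Report 3: project not built, utility 0.
Report 9: project not built, utility 0.
Report 18: project not built, utility 0.
Report 27: project built, pays 17, utility 18 - 17 = 1.
The best choice is 27 with utility 1.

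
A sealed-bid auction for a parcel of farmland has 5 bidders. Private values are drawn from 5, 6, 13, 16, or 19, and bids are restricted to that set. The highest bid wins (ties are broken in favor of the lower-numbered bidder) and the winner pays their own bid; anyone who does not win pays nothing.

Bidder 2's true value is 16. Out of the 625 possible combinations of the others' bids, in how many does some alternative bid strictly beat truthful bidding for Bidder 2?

Others bid (5, 5, 5, 5): truth gives 0; bid 6 gives 10 > 0. Violating.
Others bid (5, 5, 5, 6): truth gives 0; bid 6 gives 10 > 0. Violating.
Others bid (5, 5, 5, 13): truth gives 0; bid 13 gives 3 > 0. Violating.
Others bid (5, 5, 6, 5): truth gives 0; bid 6 gives 10 > 0. Violating.
Others bid (5, 5, 5, 16): truth gives 0; no alternative beats it.
Others bid (5, 5, 5, 19): truth gives 0; no alternative beats it.
(Checking all 625 profiles: 54 have a profitable deviation, 571 do not.)

54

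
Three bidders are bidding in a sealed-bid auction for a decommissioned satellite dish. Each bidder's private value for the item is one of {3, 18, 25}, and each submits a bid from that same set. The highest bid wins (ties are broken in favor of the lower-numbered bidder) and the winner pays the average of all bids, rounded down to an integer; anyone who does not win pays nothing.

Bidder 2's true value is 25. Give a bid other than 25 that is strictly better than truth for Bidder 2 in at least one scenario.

18

Suppose Bidder 1 bids 3 and Bidder 3 bids 3.
Bid 25: wins, pays 10, utility 25 - 10 = 15.
Bid 18: wins, pays 8, utility 25 - 8 = 17.
So bidding 18 beats truth here (17 > 15).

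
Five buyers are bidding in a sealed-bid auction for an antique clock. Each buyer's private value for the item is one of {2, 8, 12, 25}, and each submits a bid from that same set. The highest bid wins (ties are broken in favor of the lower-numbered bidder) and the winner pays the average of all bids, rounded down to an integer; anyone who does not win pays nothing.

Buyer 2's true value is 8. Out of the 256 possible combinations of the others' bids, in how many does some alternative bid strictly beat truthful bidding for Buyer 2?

Others bid (2, 2, 2, 12): truth gives 0; bid 12 gives 2 > 0. Violating.
Others bid (2, 2, 8, 12): truth gives 0; bid 12 gives 1 > 0. Violating.
Others bid (2, 2, 12, 2): truth gives 0; bid 12 gives 2 > 0. Violating.
Others bid (2, 2, 12, 8): truth gives 0; bid 12 gives 1 > 0. Violating.
Others bid (2, 2, 2, 2): truth gives 5; no alternative beats it.
Others bid (2, 2, 2, 8): truth gives 4; no alternative beats it.
(Checking all 256 profiles: 19 have a profitable deviation, 237 do not.)

19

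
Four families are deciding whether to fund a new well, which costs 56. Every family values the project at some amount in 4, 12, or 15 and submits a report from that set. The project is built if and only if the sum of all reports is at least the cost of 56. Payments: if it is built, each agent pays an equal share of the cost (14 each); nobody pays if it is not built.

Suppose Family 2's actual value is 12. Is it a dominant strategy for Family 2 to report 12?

Consider the case where Family 1 reports 15, Family 3 reports 15 and Family 4 reports 15.
Truthful report 12: project built, pays 14, utility 12 - 14 = -2.
Report 4 instead: project not built, utility 0.
Since 0 > -2, reporting 4 is strictly better here, so truthful reporting is not dominant.

No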